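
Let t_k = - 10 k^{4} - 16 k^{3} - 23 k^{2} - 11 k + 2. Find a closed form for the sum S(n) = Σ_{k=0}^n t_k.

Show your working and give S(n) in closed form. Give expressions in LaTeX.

S(n) = - 2 n^{5} - 9 n^{4} - 19 n^{3} - 21 n^{2} - 7 n + 2

Compute t_(k+1)/t_k: get (10*k**4 + 56*k**3 + 131*k**2 + 145*k + 58)/(10*k**4 + 16*k**3 + 23*k**2 + 11*k - 2).
Normal form (A,B,C) = (1, 1, k**4 + 8*k**3/5 + 23*k**2/10 + 11*k/10 - 1/5).
Solve (1)·f(k+1) − (1)·f(k) = k**4 + 8*k**3/5 + 23*k**2/10 + 11*k/10 - 1/5.
d = 5 from the (0,0,4) case.
Match coefficients ⇒ f(k) = k*(2*k**4 - k**3 + 3*k**2 - 2*k - 4)/10.
So s_k = (B(k−1)f/C)·t_k = (k*(2*k**4 - k**3 + 3*k**2 - 2*k - 4)/(10*k**4 + 16*k**3 + 23*k**2 + 11*k - 2))·t_k = k*(-2*k**4 + k**3 - 3*k**2 + 2*k + 4).
Δs = -10*k**4 - 16*k**3 - 23*k**2 - 11*k + 2, as required.
Telescope: S(n) = s_(n+1) − s_(0) = -2*n**5 - 9*n**4 - 19*n**3 - 21*n**2 - 7*n + 2 − (0) = -2*n**5 - 9*n**4 - 19*n**3 - 21*n**2 - 7*n + 2.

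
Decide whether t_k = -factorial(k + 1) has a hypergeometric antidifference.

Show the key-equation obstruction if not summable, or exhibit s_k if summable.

r(k) = k + 2 after simplifying.
Factor: A=k + 2; B=1; C=1.
Need (k + 2)·f(k+1) − (1)·f(k) = 1.
d = -1 from the (1,0,0) case.
deg f ≤ -1 is impossible — no certificate.

No — key equation has no polynomial f.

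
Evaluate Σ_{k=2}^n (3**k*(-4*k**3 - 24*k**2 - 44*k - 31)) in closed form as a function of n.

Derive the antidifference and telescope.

S(n) = -6*3**n*n**3 - 27*3**n*n**2 - 48*3**n*n - 33*3**n + 342

t_(k+1)/t_k = 3*(4*k**3 + 36*k**2 + 104*k + 103)/(4*k**3 + 24*k**2 + 44*k + 31).
Take A(k)=3, B(k)=1, C(k)=k**3 + 6*k**2 + 11*k + 31/4.
Key eq: (3)·f(k+1) = (1)·f(k) + (k**3 + 6*k**2 + 11*k + 31/4).
From deg A=0, deg B=0, deg C=3: d=3.
A polynomial solution: f(k) = (2*k**3 + 3*k**2 + 4*k + 2)/4.
Then R = B(k−1)f/C = (2*k**3 + 3*k**2 + 4*k + 2)/(4*k**3 + 24*k**2 + 44*k + 31), so s_k = R(k)·t_k = 3**k*(-2*k**3 - 3*k**2 - 4*k - 2).
s_(k+1) − s_k = 3**k*(-4*k**3 - 24*k**2 - 44*k - 31) = t_k.
Telescope: S(n) = s_(n+1) − s_(2) = 3**(n + 1)*(-2*n**3 - 9*n**2 - 16*n - 11) − (-342) = -6*3**n*n**3 - 27*3**n*n**2 - 48*3**n*n - 33*3**n + 342.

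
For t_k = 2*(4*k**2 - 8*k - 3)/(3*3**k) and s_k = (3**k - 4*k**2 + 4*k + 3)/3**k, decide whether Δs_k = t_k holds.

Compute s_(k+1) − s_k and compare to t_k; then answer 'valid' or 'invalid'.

Valid: the claim telescopes to t_k.

s_(k+1) = (3*3**k - 4*k**2 - 4*k + 3)/(3*3**k)
s_(k+1) − s_k = 2*(4*k**2 - 8*k - 3)/(3*3**k)
(s_(k+1) − s_k) − t_k = 0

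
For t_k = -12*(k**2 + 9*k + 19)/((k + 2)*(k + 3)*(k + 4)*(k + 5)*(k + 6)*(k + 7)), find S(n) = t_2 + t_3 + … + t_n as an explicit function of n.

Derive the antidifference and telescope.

S(n) = (-n**3 - 15*n**2 - 71*n + 87)/(48*(n**3 + 15*n**2 + 71*n + 105))

The ratio is (k + 2)*(9*k + (k + 1)**2 + 28)/((k + 8)*(k**2 + 9*k + 19)).
Normal form (A,B,C) = (k + 2, k + 8, k**2 + 9*k + 19).
f must satisfy (k + 2)·f(k+1) − (k + 7)·f(k) = k**2 + 9*k + 19.
Degrees (1,1,2) ⇒ d ≤ 5.
Coefficient equations give f(k) = k*(k + 3)*(k + 5)*(k**2 + 12*k + 44)/144.
R(k) = B(k−1)·f(k)/C(k) = k*(k + 3)*(k + 5)*(k + 7)*(k**2 + 12*k + 44)/(144*(k**2 + 9*k + 19)); s_k = R·t_k = k*(-k**2 - 12*k - 44)/(12*(k**3 + 12*k**2 + 44*k + 48)).
Verify: 12*(-k**2 - 9*k - 19)/(k**6 + 27*k**5 + 295*k**4 + 1665*k**3 + 5104*k**2 + 8028*k + 5040) matches t_k.
s_(n+1) = (-n**3 - 15*n**2 - 71*n - 57)/(12*(n**3 + 15*n**2 + 71*n + 105)) and s_(2) = -1/16, so S(n) = (-n**3 - 15*n**2 - 71*n + 87)/(48*(n**3 + 15*n**2 + 71*n + 105)).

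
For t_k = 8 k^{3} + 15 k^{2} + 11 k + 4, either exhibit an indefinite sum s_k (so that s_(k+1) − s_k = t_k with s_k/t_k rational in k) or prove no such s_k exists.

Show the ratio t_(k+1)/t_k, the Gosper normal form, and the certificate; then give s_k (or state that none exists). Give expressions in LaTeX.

Ratio r(k) = (8*k**3 + 39*k**2 + 65*k + 38)/(8*k**3 + 15*k**2 + 11*k + 4).
So A=1 and B=1, with C=k**3 + 15*k**2/8 + 11*k/8 + 1/2.
Set up (1)·f(k+1) − (1)·f(k) − (k**3 + 15*k**2/8 + 11*k/8 + 1/2) = 0.
From deg A=0, deg B=0, deg C=3: d=4.
A polynomial solution: f(k) = k*(k + 1)*(2*k**2 - k + 1)/8.
Then R = B(k−1)f/C = k*(2*k**2 - k + 1)/(8*k**2 + 7*k + 4), so s_k = R(k)·t_k = 2*k**4 + k**3 + k.
s_(k+1) − s_k = 8*k**3 + 15*k**2 + 11*k + 4 = t_k.

s_k = 2 k^{4} + k^{3} + k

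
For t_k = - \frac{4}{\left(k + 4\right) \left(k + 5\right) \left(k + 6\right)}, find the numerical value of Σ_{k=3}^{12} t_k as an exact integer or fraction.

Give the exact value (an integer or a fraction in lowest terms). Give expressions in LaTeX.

Σ = -125/4284

Compute t_(k+1)/t_k: get (k + 4)/(k + 7).
Gosper form: A/B · C(k+1)/C(k) with A=k + 4, B=k + 7, C=1.
f must satisfy (k + 4)·f(k+1) − (k + 6)·f(k) = 1.
From deg A=1, deg B=1, deg C=0: d=2.
Coefficient equations give f(k) = k*(k + 9)/40.
R(k) = B(k−1)·f(k)/C(k) = k*(k + 6)*(k + 9)/40; s_k = R·t_k = k*(-k - 9)/(10*(k + 4)*(k + 5)).
Δs = -4/(k**3 + 15*k**2 + 74*k + 120), as required.
Σ_(k=3)^(12) t_k = s_(13) − s_(3) = -143/1530 − (-9/140) = -125/4284.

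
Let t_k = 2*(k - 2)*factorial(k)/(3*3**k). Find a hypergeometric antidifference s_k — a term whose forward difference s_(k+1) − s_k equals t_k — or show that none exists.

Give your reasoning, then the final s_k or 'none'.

r(k) = (k**2 - 1)/(3*(k - 2)) after simplifying.
Gosper form: A/B · C(k+1)/C(k) with A=k/3 + 1/3, B=1, C=k - 2.
Need (k/3 + 1/3)·f(k+1) − (1)·f(k) = k - 2.
d = 0 from the (1,0,1) case.
Solving with deg f ≤ 0: f(k) = 3.
Certificate R = B(k−1)f/C = 3/(k - 2) gives s_k = 2*factorial(k)/3**k.
Check: Δs_k = 2*(k - 2)*factorial(k)/(3*3**k). ✓

s_k = 2*factorial(k)/3**k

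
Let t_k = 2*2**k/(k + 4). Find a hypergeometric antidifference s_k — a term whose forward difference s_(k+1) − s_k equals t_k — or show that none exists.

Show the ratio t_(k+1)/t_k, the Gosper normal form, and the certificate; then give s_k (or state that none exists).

none (Gosper's algorithm certifies no s_k)

t_(k+1)/t_k = 2*(k + 4)/(k + 5).
A = 2*k + 8, B = k + 5, C = 1.
Solve (2*k + 8)·f(k+1) − (k + 4)·f(k) = 1.
Bound: deg f ≤ -1.
Bound -1 < 0, so the key equation has no polynomial solution.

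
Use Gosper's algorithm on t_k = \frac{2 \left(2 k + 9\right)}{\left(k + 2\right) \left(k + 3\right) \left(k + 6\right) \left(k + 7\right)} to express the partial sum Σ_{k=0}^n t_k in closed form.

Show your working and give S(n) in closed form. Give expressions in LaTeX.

S(n) = \frac{n^{2} + 10 n + 9}{6 \left(n^{2} + 10 n + 21\right)}

Ratio r(k) = (k + 2)*(k + 6)*(2*k + 11)/((k + 4)*(k + 8)*(2*k + 9)).
So A=k + 2 and B=k + 8, with C=k**3 + 27*k**2/2 + 121*k/2 + 90.
Need (k + 2)·f(k+1) − (k + 7)·f(k) = k**3 + 27*k**2/2 + 121*k/2 + 90.
Bound: deg f ≤ 5.
Coefficient equations give f(k) = k*(k + 3)*(k + 4)*(k + 5)*(k + 8)/24.
Get s_k = R·t_k = k*(k + 8)/(6*(k**2 + 8*k + 12)) with R(k) = B(k−1)f(k)/C(k) = k*(k + 3)*(k + 7)*(k + 8)/(12*(2*k + 9)).
Δs = 2*(2*k + 9)/(k**4 + 18*k**3 + 113*k**2 + 288*k + 252), as required.
s_(n+1) = (n**2 + 10*n + 9)/(6*(n**2 + 10*n + 21)) and s_(0) = 0, so S(n) = (n**2 + 10*n + 9)/(6*(n**2 + 10*n + 21)).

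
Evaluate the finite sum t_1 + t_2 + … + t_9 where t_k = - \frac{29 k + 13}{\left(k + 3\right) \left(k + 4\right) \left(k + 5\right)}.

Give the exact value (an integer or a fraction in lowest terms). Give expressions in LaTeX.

Σ = -3789/1820

Step 1: r(k) = (k + 3)*(29*k + 42)/((k + 6)*(29*k + 13)).
Take A(k)=k + 3, B(k)=k + 6, C(k)=k + 13/29.
Need (k + 3)·f(k+1) − (k + 5)·f(k) = k + 13/29.
Degrees (1,1,1) ⇒ d ≤ 2.
Coefficient equations give f(k) = k*(25*k + 1)/174.
Get s_k = R·t_k = k*(-25*k - 1)/(6*(k + 3)*(k + 4)) with R(k) = B(k−1)f(k)/C(k) = k*(k + 5)*(25*k + 1)/(6*(29*k + 13)).
s_(k+1) − s_k = (-29*k - 13)/(k**3 + 12*k**2 + 47*k + 60) = t_k.
Σ_(k=1)^(9) t_k = s_(10) − s_(1) = -1255/546 − (-13/60) = -3789/1820.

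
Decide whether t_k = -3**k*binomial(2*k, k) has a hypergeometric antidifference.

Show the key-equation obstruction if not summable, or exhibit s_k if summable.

No — key equation has no polynomial f.

Ratio r(k) = 6*(2*k + 1)/(k + 1).
Take A(k)=12*k + 6, B(k)=k + 1, C(k)=1.
Need (12*k + 6)·f(k+1) − (k)·f(k) = 1.
Bound: deg f ≤ -1.
Bound -1 < 0, so the key equation has no polynomial solution.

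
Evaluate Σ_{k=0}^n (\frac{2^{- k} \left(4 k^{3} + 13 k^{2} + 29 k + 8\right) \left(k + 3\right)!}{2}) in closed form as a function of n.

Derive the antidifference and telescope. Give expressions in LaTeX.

r(k) = (4*k**4 + 41*k**3 + 167*k**2 + 322*k + 216)/(2*(4*k**3 + 13*k**2 + 29*k + 8)) after simplifying.
A = k/2 + 2, B = 1, C = k**3 + 13*k**2/4 + 29*k/4 + 2.
Key eq: (k/2 + 2)·f(k+1) = (1)·f(k) + (k**3 + 13*k**2/4 + 29*k/4 + 2).
d = 2 from the (1,0,3) case.
Match coefficients ⇒ f(k) = (4*k**2 - 3*k + 2)/2.
So s_k = (B(k−1)f/C)·t_k = (2*(4*k**2 - 3*k + 2)/(4*k**3 + 13*k**2 + 29*k + 8))·t_k = (4*k**2 - 3*k + 2)*factorial(k + 3)/2**k.
Check: Δs_k = (4*k**3 + 13*k**2 + 29*k + 8)*factorial(k + 3)/(2*2**k). ✓
s_(n+1) = 2**(-n - 1)*(4*n**2 + 5*n + 3)*factorial(n + 4) and s_(0) = 12, so S(n) = (-24*2**n + 4*n**6*factorial(n) + 45*n**5*factorial(n) + 193*n**4*factorial(n) + 405*n**3*factorial(n) + 451*n**2*factorial(n) + 270*n*factorial(n) + 72*factorial(n))/(2*2**n).

S(n) = \frac{2^{- n} \left(- 24 \cdot 2^{n} + 4 n^{6} n! + 45 n^{5} n! + 193 n^{4} n! + 405 n^{3} n! + 451 n^{2} n! + 270 n n! + 72 n!\right)}{2}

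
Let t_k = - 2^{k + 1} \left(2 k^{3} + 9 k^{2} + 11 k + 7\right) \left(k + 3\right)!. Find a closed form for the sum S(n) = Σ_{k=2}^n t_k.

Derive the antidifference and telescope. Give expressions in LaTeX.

S(n) = - 4 \cdot 2^{n} n^{2} \left(n + 4\right)! - 4 \cdot 2^{n} n \left(n + 4\right)! - 4 \cdot 2^{n} \left(n + 4\right)! + 2880

Ratio r(k) = 2*(2*k**4 + 23*k**3 + 95*k**2 + 169*k + 116)/(2*k**3 + 9*k**2 + 11*k + 7).
Take A(k)=2*k + 8, B(k)=1, C(k)=k**3 + 9*k**2/2 + 11*k/2 + 7/2.
Solve (2*k + 8)·f(k+1) − (1)·f(k) = k**3 + 9*k**2/2 + 11*k/2 + 7/2.
d = 2 from the (1,0,3) case.
Solve for f: f(k) = (k**2 - k + 1)/2 (degree 2 ≤ 2).
R(k) = B(k−1)·f(k)/C(k) = (k**2 - k + 1)/(2*k**3 + 9*k**2 + 11*k + 7); s_k = R·t_k = -2**(k + 1)*(k**2 - k + 1)*factorial(k + 3).
Verify: -2**(k + 1)*(2*k**3 + 9*k**2 + 11*k + 7)*factorial(k + 3) matches t_k.
s_(n+1) = -2**(n + 2)*(n**2 + n + 1)*factorial(n + 4) and s_(2) = -2880, so S(n) = -4*2**n*n**2*factorial(n + 4) - 4*2**n*n*factorial(n + 4) - 4*2**n*factorial(n + 4) + 2880.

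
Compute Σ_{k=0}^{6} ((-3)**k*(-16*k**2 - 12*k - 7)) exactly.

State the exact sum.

The ratio is 3*(-16*k**2 - 44*k - 35)/(16*k**2 + 12*k + 7).
Take A(k)=-3, B(k)=1, C(k)=k**2 + 3*k/4 + 7/16.
Key eq: (-3)·f(k+1) = (1)·f(k) + (k**2 + 3*k/4 + 7/16).
From deg A=0, deg B=0, deg C=2: d=2.
Coefficient equations give f(k) = -(4*k**2 - 3*k + 1)/16.
Certificate R = B(k−1)f/C = -(4*k**2 - 3*k + 1)/(16*k**2 + 12*k + 7) gives s_k = (-3)**k*(4*k**2 - 3*k + 1).
Check: Δs_k = (-3)**k*(-16*k**2 - 12*k - 7). ✓
Telescoping: Σ = s_(7) − s_(0) = -384912 − (1) = -384913.

Σ = -384913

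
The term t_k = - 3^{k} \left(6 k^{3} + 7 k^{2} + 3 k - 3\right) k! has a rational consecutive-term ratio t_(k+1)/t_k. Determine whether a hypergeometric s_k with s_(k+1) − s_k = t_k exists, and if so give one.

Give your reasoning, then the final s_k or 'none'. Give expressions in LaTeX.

s_k = - 3^{k} k \left(2 k - 3\right) k!

t_(k+1)/t_k = 3*(6*k**4 + 31*k**3 + 60*k**2 + 48*k + 13)/(6*k**3 + 7*k**2 + 3*k - 3).
So A=3*k + 3 and B=1, with C=k**3 + 7*k**2/6 + k/2 - 1/2.
Key eq: (3*k + 3)·f(k+1) = (1)·f(k) + (k**3 + 7*k**2/6 + k/2 - 1/2).
d = 2 from the (1,0,3) case.
Coefficient equations give f(k) = k*(2*k - 3)/6.
Get s_k = R·t_k = -3**k*k*(2*k - 3)*factorial(k) with R(k) = B(k−1)f(k)/C(k) = k*(2*k - 3)/(6*k**3 + 7*k**2 + 3*k - 3).
s_(k+1) − s_k = -3**k*(6*k**3 + 7*k**2 + 3*k - 3)*factorial(k) = t_k.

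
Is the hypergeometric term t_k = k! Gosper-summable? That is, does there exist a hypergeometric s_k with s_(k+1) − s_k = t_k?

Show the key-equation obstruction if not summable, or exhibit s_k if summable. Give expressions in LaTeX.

No. Not Gosper-summable.

t_(k+1)/t_k = k + 1.
Factor: A=k + 1; B=1; C=1.
Solve (k + 1)·f(k+1) − (1)·f(k) = 1.
deg f ≤ -1 (via 1,0,0).
Bound -1 < 0, so the key equation has no polynomial solution.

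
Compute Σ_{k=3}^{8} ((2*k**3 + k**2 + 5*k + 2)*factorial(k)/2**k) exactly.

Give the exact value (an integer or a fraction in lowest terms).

Step 1: r(k) = (k + 1)*(5*k + 2*(k + 1)**3 + (k + 1)**2 + 7)/(2*(2*k**3 + k**2 + 5*k + 2)).
A = k/2 + 1/2, B = 1, C = k**3 + k**2/2 + 5*k/2 + 1.
Set up (k/2 + 1/2)·f(k+1) − (1)·f(k) − (k**3 + k**2/2 + 5*k/2 + 1) = 0.
Bound: deg f ≤ 2.
A polynomial solution: f(k) = (k - 1)*(2*k + 1).
Then R = B(k−1)f/C = 2*(k - 1)*(2*k + 1)/(2*k**3 + k**2 + 5*k + 2), so s_k = R(k)·t_k = 2**(1 - k)*(k - 1)*(2*k + 1)*factorial(k).
Δs = (2*k**3 + k**2 + 5*k + 2)*factorial(k)/2**k, as required.
Telescoping: Σ = s_(9) − s_(3) = 215460 − (21) = 215439.

Σ = 215439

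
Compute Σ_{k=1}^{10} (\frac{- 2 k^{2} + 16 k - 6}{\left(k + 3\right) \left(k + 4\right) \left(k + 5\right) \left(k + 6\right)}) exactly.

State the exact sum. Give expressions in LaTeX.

Σ = 61/1680

t_(k+1)/t_k = (k**3 - 3*k**2 - 22*k - 12)/(k**3 - k**2 - 53*k + 21).
Take A(k)=k + 3, B(k)=k + 7, C(k)=k**2 - 8*k + 3.
Solve (k + 3)·f(k+1) − (k + 6)·f(k) = k**2 - 8*k + 3.
deg f ≤ 3 (via 1,1,2).
Coefficient equations give f(k) = k*(k**2 - 28*k + 67)/40.
Then R = B(k−1)f/C = k*(k + 6)*(k**2 - 28*k + 67)/(40*(k**2 - 8*k + 3)), so s_k = R(k)·t_k = -k*(k**2 - 28*k + 67)/(20*(k + 3)*(k + 4)*(k + 5)).
s_(k+1) − s_k = 2*(-k**2 + 8*k - 3)/(k**4 + 18*k**3 + 119*k**2 + 342*k + 360) = t_k.
Sum = s_(11) − s_(1); s_(11) = 11/560, s_(1) = -1/60 ⇒ 61/1680.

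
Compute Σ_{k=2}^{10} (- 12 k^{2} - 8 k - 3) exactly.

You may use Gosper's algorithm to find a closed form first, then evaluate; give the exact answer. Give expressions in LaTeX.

Σ = -5067

Ratio r(k) = (12*k**2 + 32*k + 23)/(12*k**2 + 8*k + 3).
So A=1 and B=1, with C=k**2 + 2*k/3 + 1/4.
Solve (1)·f(k+1) − (1)·f(k) = k**2 + 2*k/3 + 1/4.
From deg A=0, deg B=0, deg C=2: d=3.
Match coefficients ⇒ f(k) = k*(4*k**2 - 2*k + 1)/12.
R(k) = B(k−1)·f(k)/C(k) = k*(4*k**2 - 2*k + 1)/(12*k**2 + 8*k + 3); s_k = R·t_k = k*(-4*k**2 + 2*k - 1).
s_(k+1) − s_k = -12*k**2 - 8*k - 3 = t_k.
Evaluate s at k=11 and k=2: -5093 and -26; difference -5067.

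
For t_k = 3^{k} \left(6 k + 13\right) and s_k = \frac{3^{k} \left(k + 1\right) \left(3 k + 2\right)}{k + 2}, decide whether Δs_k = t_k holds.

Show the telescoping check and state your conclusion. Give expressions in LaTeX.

s_(k+1) = 3**(k + 1)*(k + 2)*(3*k + 5)/(k + 3)
s_(k+1) − s_k = 3**k*(6*k**3 + 37*k**2 + 79*k + 54)/(k**2 + 5*k + 6)
(s_(k+1) − s_k) − t_k = 3**k*(-6*k**2 - 22*k - 24)/(k**2 + 5*k + 6)

Invalid: residual \frac{3^{k} \left(- 6 k^{2} - 22 k - 24\right)}{k^{2} + 5 k + 6} ≠ 0.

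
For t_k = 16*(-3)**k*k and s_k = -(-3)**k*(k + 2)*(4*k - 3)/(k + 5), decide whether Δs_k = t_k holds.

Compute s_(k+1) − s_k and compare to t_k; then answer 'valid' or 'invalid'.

Invalid: residual (-3)**(k + 1)*(16*k**2 + 84*k - 3)/(k**2 + 11*k + 30) ≠ 0.

s_(k+1) = 3*(-3)**k*(k + 3)*(4*k + 1)/(k + 6)
s_(k+1) − s_k = (-3)**k*(16*k**3 + 128*k**2 + 228*k + 9)/(k**2 + 11*k + 30)
(s_(k+1) − s_k) − t_k = (-3)**(k + 1)*(16*k**2 + 84*k - 3)/(k**2 + 11*k + 30)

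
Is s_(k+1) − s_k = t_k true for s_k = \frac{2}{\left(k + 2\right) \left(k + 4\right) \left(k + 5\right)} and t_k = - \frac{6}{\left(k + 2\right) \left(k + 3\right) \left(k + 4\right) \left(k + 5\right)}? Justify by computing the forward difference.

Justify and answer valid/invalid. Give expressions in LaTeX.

s_(k+1) = 2/((k + 3)*(k + 5)*(k + 6))
s_(k+1) − s_k = 2*(-3*k - 10)/(k**5 + 20*k**4 + 155*k**3 + 580*k**2 + 1044*k + 720)
(s_(k+1) − s_k) − t_k = 16/(k**5 + 20*k**4 + 155*k**3 + 580*k**2 + 1044*k + 720)

Invalid: residual \frac{16}{k^{5} + 20 k^{4} + 155 k^{3} + 580 k^{2} + 1044 k + 720} ≠ 0.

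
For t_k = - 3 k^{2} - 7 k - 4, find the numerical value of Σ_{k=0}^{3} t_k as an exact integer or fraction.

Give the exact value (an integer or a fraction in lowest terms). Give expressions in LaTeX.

t_(k+1)/t_k = (3*k**2 + 13*k + 14)/(3*k**2 + 7*k + 4).
A = 1, B = 1, C = k**2 + 7*k/3 + 4/3.
Set up (1)·f(k+1) − (1)·f(k) − (k**2 + 7*k/3 + 4/3) = 0.
From deg A=0, deg B=0, deg C=2: d=3.
Coefficient equations give f(k) = k*(k + 1)**2/3.
R(k) = B(k−1)·f(k)/C(k) = k*(k + 1)/(3*k + 4); s_k = R·t_k = k*(-k**2 - 2*k - 1).
s_(k+1) − s_k = -3*k**2 - 7*k - 4 = t_k.
Evaluate s at k=4 and k=0: -100 and 0; difference -100.

Σ = -100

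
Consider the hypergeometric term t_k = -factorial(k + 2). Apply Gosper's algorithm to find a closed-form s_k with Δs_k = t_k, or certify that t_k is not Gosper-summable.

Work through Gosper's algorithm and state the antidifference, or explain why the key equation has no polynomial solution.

none — t_k is not Gosper-summable

Ratio r(k) = k + 3.
A = k + 3, B = 1, C = 1.
f must satisfy (k + 3)·f(k+1) − (1)·f(k) = 1.
d = -1 from the (1,0,0) case.
d = -1 < 0 ⇒ no nonzero polynomial f; not summable.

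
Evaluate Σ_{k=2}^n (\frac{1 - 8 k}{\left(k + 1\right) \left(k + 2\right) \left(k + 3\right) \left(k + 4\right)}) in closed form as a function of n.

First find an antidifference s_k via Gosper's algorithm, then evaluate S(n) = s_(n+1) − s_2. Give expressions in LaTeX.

S(n) = \frac{- 3 n^{3} - 27 n^{2} + 2 n + 28}{20 \left(n^{3} + 9 n^{2} + 26 n + 24\right)}

t_(k+1)/t_k = (k + 1)*(8*k + 7)/((k + 5)*(8*k - 1)).
A = k + 1, B = k + 5, C = k - 1/8.
Key eq: (k + 1)·f(k+1) = (k + 4)·f(k) + (k - 1/8).
Bound: deg f ≤ 3.
Match coefficients ⇒ f(k) = k*(k**2 + 6*k - 13)/48.
R(k) = B(k−1)·f(k)/C(k) = k*(k + 4)*(k**2 + 6*k - 13)/(6*(8*k - 1)); s_k = R·t_k = k*(-k**2 - 6*k + 13)/(6*(k + 1)*(k + 2)*(k + 3)).
Check: Δs_k = (1 - 8*k)/(k**4 + 10*k**3 + 35*k**2 + 50*k + 24). ✓
Telescope: S(n) = s_(n+1) − s_(2) = (-n**3 - 9*n**2 - 2*n + 6)/(6*(n**3 + 9*n**2 + 26*n + 24)) − (-1/60) = (-3*n**3 - 27*n**2 + 2*n + 28)/(20*(n**3 + 9*n**2 + 26*n + 24)).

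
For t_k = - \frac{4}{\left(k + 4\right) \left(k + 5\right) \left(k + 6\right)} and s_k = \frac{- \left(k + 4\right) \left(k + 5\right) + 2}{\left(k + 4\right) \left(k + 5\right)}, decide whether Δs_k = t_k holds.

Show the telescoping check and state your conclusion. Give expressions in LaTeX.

Valid — Δs_k = t_k.

s_(k+1) = (-(k + 5)*(k + 6) + 2)/((k + 5)*(k + 6))
s_(k+1) − s_k = -4/(k**3 + 15*k**2 + 74*k + 120)
(s_(k+1) − s_k) − t_k = 0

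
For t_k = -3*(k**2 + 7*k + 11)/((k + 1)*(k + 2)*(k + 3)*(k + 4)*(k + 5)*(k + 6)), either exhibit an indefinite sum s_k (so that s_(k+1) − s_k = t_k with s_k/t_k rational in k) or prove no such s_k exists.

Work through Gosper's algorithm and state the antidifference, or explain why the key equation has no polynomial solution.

s_k = k*(-k**2 - 9*k - 23)/(15*(k**3 + 9*k**2 + 23*k + 15))

Step 1: r(k) = (k + 1)*(7*k + (k + 1)**2 + 18)/((k + 7)*(k**2 + 7*k + 11)).
Gosper form: A/B · C(k+1)/C(k) with A=k + 1, B=k + 7, C=k**2 + 7*k + 11.
Key eq: (k + 1)·f(k+1) = (k + 6)·f(k) + (k**2 + 7*k + 11).
From deg A=1, deg B=1, deg C=2: d=5.
A polynomial solution: f(k) = k*(k + 2)*(k + 4)*(k**2 + 9*k + 23)/45.
Then R = B(k−1)f/C = k*(k + 2)*(k + 4)*(k + 6)*(k**2 + 9*k + 23)/(45*(k**2 + 7*k + 11)), so s_k = R(k)·t_k = k*(-k**2 - 9*k - 23)/(15*(k**3 + 9*k**2 + 23*k + 15)).
Check: Δs_k = 3*(-k**2 - 7*k - 11)/(k**6 + 21*k**5 + 175*k**4 + 735*k**3 + 1624*k**2 + 1764*k + 720). ✓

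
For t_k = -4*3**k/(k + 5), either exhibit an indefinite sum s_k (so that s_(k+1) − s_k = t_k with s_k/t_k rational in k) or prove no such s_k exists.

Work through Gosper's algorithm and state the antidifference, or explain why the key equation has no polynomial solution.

t_(k+1)/t_k = 3*(k + 5)/(k + 6).
Factor: A=3*k + 15; B=k + 6; C=1.
f must satisfy (3*k + 15)·f(k+1) − (k + 5)·f(k) = 1.
d = -1 from the (1,1,0) case.
Bound -1 < 0, so the key equation has no polynomial solution.

no hypergeometric antidifference exists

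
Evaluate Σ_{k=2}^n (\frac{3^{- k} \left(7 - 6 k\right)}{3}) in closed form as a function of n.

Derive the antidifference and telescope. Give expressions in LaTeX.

S(n) = 3^{- n - 2} \left(- 4 \cdot 3^{n} + 9 n + 3\right)

The ratio is (6*k - 1)/(3*(6*k - 7)).
A = 1/3, B = 1, C = k - 7/6.
Key eq: (1/3)·f(k+1) = (1)·f(k) + (k - 7/6).
Degrees (0,0,1) ⇒ d ≤ 1.
A polynomial solution: f(k) = -(3*k - 2)/2.
So s_k = (B(k−1)f/C)·t_k = (-3*(3*k - 2)/(6*k - 7))·t_k = (3*k - 2)/3**k.
Check: Δs_k = (7 - 6*k)/(3*3**k). ✓
s_(n+1) = 3**(-n - 1)*(3*n + 1) and s_(2) = 4/9, so S(n) = 3**(-n - 2)*(-4*3**n + 9*n + 3).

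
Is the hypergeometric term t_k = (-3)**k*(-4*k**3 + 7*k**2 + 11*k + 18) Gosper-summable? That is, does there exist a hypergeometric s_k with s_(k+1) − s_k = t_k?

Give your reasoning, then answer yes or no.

Yes. s_k = (-3)**k*(k**3 - 4*k**2 + k - 3).

t_(k+1)/t_k = 3*(-4*k**3 - 5*k**2 + 13*k + 32)/(4*k**3 - 7*k**2 - 11*k - 18).
A = -3, B = 1, C = k**3 - 7*k**2/4 - 11*k/4 - 9/2.
f must satisfy (-3)·f(k+1) − (1)·f(k) = k**3 - 7*k**2/4 - 11*k/4 - 9/2.
deg f ≤ 3 (via 0,0,3).
Match coefficients ⇒ f(k) = -(k**3 - 4*k**2 + k - 3)/4.
Get s_k = R·t_k = (-3)**k*(k**3 - 4*k**2 + k - 3) with R(k) = B(k−1)f(k)/C(k) = -(k**3 - 4*k**2 + k - 3)/(4*k**3 - 7*k**2 - 11*k - 18).
Check: Δs_k = (-3)**k*(-4*k**3 + 7*k**2 + 11*k + 18). ✓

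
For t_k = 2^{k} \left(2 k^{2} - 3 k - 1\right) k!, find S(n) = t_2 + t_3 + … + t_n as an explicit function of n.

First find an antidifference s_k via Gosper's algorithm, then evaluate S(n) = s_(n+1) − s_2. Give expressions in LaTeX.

r(k) = 2*(2*k**3 + 3*k**2 - k - 2)/(2*k**2 - 3*k - 1) after simplifying.
Factor: A=2*k + 2; B=1; C=k**2 - 3*k/2 - 1/2.
Set up (2*k + 2)·f(k+1) − (1)·f(k) − (k**2 - 3*k/2 - 1/2) = 0.
Bound: deg f ≤ 1.
Match coefficients ⇒ f(k) = (k - 3)/2.
Get s_k = R·t_k = 2**k*(k - 3)*factorial(k) with R(k) = B(k−1)f(k)/C(k) = (k - 3)/(2*k**2 - 3*k - 1).
s_(k+1) − s_k = 2**k*(2*k**2 - 3*k - 1)*factorial(k) = t_k.
Evaluate: s_(n+1) = 2**(n + 1)*(n - 2)*factorial(n + 1); subtract s_(2) = -8 ⇒ S(n) = 2*2**n*n**2*factorial(n) - 2*2**n*n*factorial(n) - 4*2**n*factorial(n) + 8.

S(n) = 2 \cdot 2^{n} n^{2} n! - 2 \cdot 2^{n} n n! - 4 \cdot 2^{n} n! + 8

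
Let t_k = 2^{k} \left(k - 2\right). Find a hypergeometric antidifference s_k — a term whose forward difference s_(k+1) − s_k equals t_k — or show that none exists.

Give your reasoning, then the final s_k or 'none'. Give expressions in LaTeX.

s_k = 2^{k} \left(k - 4\right)

r(k) = 2*(k - 1)/(k - 2) after simplifying.
Normal form (A,B,C) = (2, 1, k - 2).
Set up (2)·f(k+1) − (1)·f(k) − (k - 2) = 0.
d = 1 from the (0,0,1) case.
A polynomial solution: f(k) = k - 4.
Then R = B(k−1)f/C = (k - 4)/(k - 2), so s_k = R(k)·t_k = 2**k*(k - 4).
Verify: 2**k*(k - 2) matches t_k.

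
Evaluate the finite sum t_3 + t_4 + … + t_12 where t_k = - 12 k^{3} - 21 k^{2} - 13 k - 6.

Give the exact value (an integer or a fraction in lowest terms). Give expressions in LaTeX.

Σ = -87480

r(k) = (12*k**3 + 57*k**2 + 91*k + 52)/(12*k**3 + 21*k**2 + 13*k + 6) after simplifying.
So A=1 and B=1, with C=k**3 + 7*k**2/4 + 13*k/12 + 1/2.
Key eq: (1)·f(k+1) = (1)·f(k) + (k**3 + 7*k**2/4 + 13*k/12 + 1/2).
deg f ≤ 4 (via 0,0,3).
Solve for f: f(k) = k*(3*k**3 + k**2 - k + 3)/12 (degree 4 ≤ 4).
Certificate R = B(k−1)f/C = k*(3*k**3 + k**2 - k + 3)/(12*k**3 + 21*k**2 + 13*k + 6) gives s_k = k*(-3*k**3 - k**2 + k - 3).
Check: Δs_k = -12*k**3 - 21*k**2 - 13*k - 6. ✓
Evaluate s at k=13 and k=3: -87750 and -270; difference -87480.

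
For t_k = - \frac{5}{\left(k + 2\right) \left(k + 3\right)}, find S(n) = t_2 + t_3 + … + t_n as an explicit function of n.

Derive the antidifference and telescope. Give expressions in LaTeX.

S(n) = \frac{5 \left(1 - n\right)}{4 \left(n + 3\right)}

r(k) = (k + 2)/(k + 4) after simplifying.
So A=k + 2 and B=k + 4, with C=1.
Key eq: (k + 2)·f(k+1) = (k + 3)·f(k) + (1).
deg f ≤ 1 (via 1,1,0).
Match coefficients ⇒ f(k) = k/2.
Then R = B(k−1)f/C = k*(k + 3)/2, so s_k = R(k)·t_k = -5*k/(2*k + 4).
s_(k+1) − s_k = -5/(k**2 + 5*k + 6) = t_k.
s_(n+1) = 5*(-n - 1)/(2*(n + 3)) and s_(2) = -5/4, so S(n) = 5*(1 - n)/(4*(n + 3)).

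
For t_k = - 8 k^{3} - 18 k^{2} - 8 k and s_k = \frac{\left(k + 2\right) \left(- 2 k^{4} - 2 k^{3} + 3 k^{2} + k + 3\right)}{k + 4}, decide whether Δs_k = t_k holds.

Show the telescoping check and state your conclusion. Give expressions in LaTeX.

s_(k+1) = (-2*k**5 - 16*k**4 - 45*k**3 - 52*k**2 - 18*k + 9)/(k + 5)
s_(k+1) − s_k = 2*(-4*k**5 - 39*k**4 - 117*k**3 - 133*k**2 - 47*k + 3)/(k**2 + 9*k + 20)
(s_(k+1) − s_k) − t_k = 2*(6*k**4 + 48*k**3 + 83*k**2 + 33*k + 3)/(k**2 + 9*k + 20)

Invalid: residual \frac{2 \left(6 k^{4} + 48 k^{3} + 83 k^{2} + 33 k + 3\right)}{k^{2} + 9 k + 20} ≠ 0.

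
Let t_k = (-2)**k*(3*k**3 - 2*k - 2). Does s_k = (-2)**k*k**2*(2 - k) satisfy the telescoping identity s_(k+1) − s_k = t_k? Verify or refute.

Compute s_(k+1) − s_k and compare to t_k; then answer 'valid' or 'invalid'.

Valid: the claim telescopes to t_k.

s_(k+1) = (-2)**(k + 1)*(1 - k)*(k + 1)**2
s_(k+1) − s_k = (-2)**k*(3*k**3 - 2*k - 2)
(s_(k+1) − s_k) − t_k = 0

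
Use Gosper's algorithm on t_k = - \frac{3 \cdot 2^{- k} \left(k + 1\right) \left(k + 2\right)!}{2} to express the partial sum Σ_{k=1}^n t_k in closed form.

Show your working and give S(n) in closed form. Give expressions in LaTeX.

t_(k+1)/t_k = (k + 2)*(k + 3)/(2*(k + 1)).
A = k/2 + 3/2, B = 1, C = k + 1.
Solve (k/2 + 3/2)·f(k+1) − (1)·f(k) = k + 1.
d = 0 from the (1,0,1) case.
Solve for f: f(k) = 2 (degree 0 ≤ 0).
Get s_k = R·t_k = -3*factorial(k + 2)/2**k with R(k) = B(k−1)f(k)/C(k) = 2/(k + 1).
s_(k+1) − s_k = -3*(k + 1)*factorial(k + 2)/(2*2**k) = t_k.
Evaluate: s_(n+1) = -3*2**(-n - 1)*factorial(n + 3); subtract s_(1) = -9 ⇒ S(n) = 9 - 3*factorial(n + 3)/(2*2**n).

S(n) = 9 - \frac{3 \cdot 2^{- n} \left(n + 3\right)!}{2}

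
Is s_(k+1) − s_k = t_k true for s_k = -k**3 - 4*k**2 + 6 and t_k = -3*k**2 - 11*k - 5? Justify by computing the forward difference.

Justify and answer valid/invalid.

Valid — Δs_k = t_k.

s_(k+1) = -(k + 1)**3 - 4*(k + 1)**2 + 6
s_(k+1) − s_k = -3*k**2 - 11*k - 5
(s_(k+1) − s_k) − t_k = 0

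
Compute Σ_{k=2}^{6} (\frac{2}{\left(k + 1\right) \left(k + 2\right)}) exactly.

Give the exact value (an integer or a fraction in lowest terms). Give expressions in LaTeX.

r(k) = (k + 1)/(k + 3) after simplifying.
So A=k + 1 and B=k + 3, with C=1.
Need (k + 1)·f(k+1) − (k + 2)·f(k) = 1.
From deg A=1, deg B=1, deg C=0: d=1.
Solving with deg f ≤ 1: f(k) = k.
R(k) = B(k−1)·f(k)/C(k) = k*(k + 2); s_k = R·t_k = 2*k/(k + 1).
Verify: 2/(k**2 + 3*k + 2) matches t_k.
Evaluate s at k=7 and k=2: 7/4 and 4/3; difference 5/12.

Σ = 5/12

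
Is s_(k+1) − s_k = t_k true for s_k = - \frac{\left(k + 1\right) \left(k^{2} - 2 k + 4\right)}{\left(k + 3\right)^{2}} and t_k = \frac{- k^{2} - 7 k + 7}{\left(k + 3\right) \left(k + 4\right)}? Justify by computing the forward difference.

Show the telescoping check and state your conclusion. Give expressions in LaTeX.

s_(k+1) = -(k + 2)*(-2*k + (k + 1)**2 + 2)/(k + 4)**2
s_(k+1) − s_k = (-k**4 - 14*k**3 - 38*k**2 + k + 10)/(k**4 + 14*k**3 + 73*k**2 + 168*k + 144)
(s_(k+1) − s_k) − t_k = 2*(8*k**2 + 18*k - 37)/(k**4 + 14*k**3 + 73*k**2 + 168*k + 144)

Invalid: residual \frac{2 \left(8 k^{2} + 18 k - 37\right)}{k^{4} + 14 k^{3} + 73 k^{2} + 168 k + 144} ≠ 0.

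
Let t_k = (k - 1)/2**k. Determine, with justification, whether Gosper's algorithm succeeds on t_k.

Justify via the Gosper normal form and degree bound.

The ratio is k/(2*(k - 1)).
Gosper form: A/B · C(k+1)/C(k) with A=1/2, B=1, C=k - 1.
Key eq: (1/2)·f(k+1) = (1)·f(k) + (k - 1).
d = 1 from the (0,0,1) case.
Match coefficients ⇒ f(k) = -2*k.
R(k) = B(k−1)·f(k)/C(k) = -2*k/(k - 1); s_k = R·t_k = -2**(1 - k)*k.
Check: Δs_k = (k - 1)/2**k. ✓

Yes. s_k = -2**(1 - k)*k.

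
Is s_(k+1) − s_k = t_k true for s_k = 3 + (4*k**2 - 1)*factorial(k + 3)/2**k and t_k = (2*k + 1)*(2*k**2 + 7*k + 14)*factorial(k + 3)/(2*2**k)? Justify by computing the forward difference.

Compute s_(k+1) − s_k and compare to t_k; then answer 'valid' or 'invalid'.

s_(k+1) = 2**(-k - 1)*(4*(k + 1)**2 - 1)*factorial(k + 4) + 3
s_(k+1) − s_k = (2*k + 1)*(2*k**2 + 7*k + 14)*factorial(k + 3)/(2*2**k)
(s_(k+1) − s_k) − t_k = 0

valid; difference matches t_k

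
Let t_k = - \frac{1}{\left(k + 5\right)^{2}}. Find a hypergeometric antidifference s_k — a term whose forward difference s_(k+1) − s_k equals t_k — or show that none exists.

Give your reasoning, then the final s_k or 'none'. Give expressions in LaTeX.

not Gosper-summable; s_k does not exist

Step 1: r(k) = (k + 5)**2/(k + 6)**2.
A = k**2 + 10*k + 25, B = k**2 + 12*k + 36, C = 1.
Solve (k**2 + 10*k + 25)·f(k+1) − (k**2 + 10*k + 25)·f(k) = 1.
Bound: deg f ≤ 0.
Write f(k) = c0. Then LHS − RHS = -1, requiring -1 = 0: contradictory. No certificate.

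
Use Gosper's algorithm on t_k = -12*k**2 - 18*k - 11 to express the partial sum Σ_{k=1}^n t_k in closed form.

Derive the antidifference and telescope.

r(k) = (12*k**2 + 42*k + 41)/(12*k**2 + 18*k + 11) after simplifying.
Normal form (A,B,C) = (1, 1, k**2 + 3*k/2 + 11/12).
Need (1)·f(k+1) − (1)·f(k) = k**2 + 3*k/2 + 11/12.
Degrees (0,0,2) ⇒ d ≤ 3.
Match coefficients ⇒ f(k) = k*(4*k**2 + 3*k + 4)/12.
Then R = B(k−1)f/C = k*(4*k**2 + 3*k + 4)/(12*k**2 + 18*k + 11), so s_k = R(k)·t_k = k*(-4*k**2 - 3*k - 4).
Check: Δs_k = -12*k**2 - 18*k - 11. ✓
Telescope: S(n) = s_(n+1) − s_(1) = -4*n**3 - 15*n**2 - 22*n - 11 − (-11) = n*(-4*n**2 - 15*n - 22).

S(n) = n*(-4*n**2 - 15*n - 22)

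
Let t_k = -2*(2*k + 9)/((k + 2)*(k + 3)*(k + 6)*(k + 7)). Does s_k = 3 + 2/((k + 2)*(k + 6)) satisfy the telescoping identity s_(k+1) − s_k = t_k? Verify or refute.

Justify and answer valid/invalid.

Valid: the claim telescopes to t_k.

s_(k+1) = 3 + 2/((k + 3)*(k + 7))
s_(k+1) − s_k = 2*(-2*k - 9)/(k**4 + 18*k**3 + 113*k**2 + 288*k + 252)
(s_(k+1) − s_k) − t_k = 0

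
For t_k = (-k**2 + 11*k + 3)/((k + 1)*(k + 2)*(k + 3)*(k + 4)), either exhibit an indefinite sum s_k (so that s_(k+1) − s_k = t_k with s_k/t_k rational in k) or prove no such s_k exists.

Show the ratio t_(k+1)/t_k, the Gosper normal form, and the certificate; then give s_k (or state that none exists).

Compute t_(k+1)/t_k: get (k + 1)*(11*k - (k + 1)**2 + 14)/((k + 5)*(-k**2 + 11*k + 3)).
So A=k + 1 and B=k + 5, with C=k**2 - 11*k - 3.
Set up (k + 1)·f(k+1) − (k + 4)·f(k) − (k**2 - 11*k - 3) = 0.
d = 3 from the (1,1,2) case.
Solving with deg f ≤ 3: f(k) = -k*(k**2 + 9*k - 1)/3.
Certificate R = B(k−1)f/C = -k*(k + 4)*(k**2 + 9*k - 1)/(3*(k**2 - 11*k - 3)) gives s_k = k*(k**2 + 9*k - 1)/(3*(k + 1)*(k + 2)*(k + 3)).
s_(k+1) − s_k = (-k**2 + 11*k + 3)/(k**4 + 10*k**3 + 35*k**2 + 50*k + 24) = t_k.

s_k = k*(k**2 + 9*k - 1)/(3*(k + 1)*(k + 2)*(k + 3))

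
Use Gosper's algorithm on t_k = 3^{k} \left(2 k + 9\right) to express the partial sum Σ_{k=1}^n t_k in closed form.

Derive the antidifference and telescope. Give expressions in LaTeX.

S(n) = 3 \cdot 3^{n} n + 12 \cdot 3^{n} - 12

Compute t_(k+1)/t_k: get 3*(2*k + 11)/(2*k + 9).
So A=3 and B=1, with C=k + 9/2.
Key eq: (3)·f(k+1) = (1)·f(k) + (k + 9/2).
Degrees (0,0,1) ⇒ d ≤ 1.
Match coefficients ⇒ f(k) = (k + 3)/2.
So s_k = (B(k−1)f/C)·t_k = ((k + 3)/(2*k + 9))·t_k = 3**k*(k + 3).
Check: Δs_k = 3**k*(2*k + 9). ✓
Telescope: S(n) = s_(n+1) − s_(1) = 3**(n + 1)*(n + 4) − (12) = 3*3**n*n + 12*3**n - 12.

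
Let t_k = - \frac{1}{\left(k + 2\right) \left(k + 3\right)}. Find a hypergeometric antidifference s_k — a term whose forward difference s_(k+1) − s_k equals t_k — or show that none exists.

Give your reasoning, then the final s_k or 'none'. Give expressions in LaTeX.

s_k = - \frac{k}{2 k + 4}

The ratio is (k + 2)/(k + 4).
Normal form (A,B,C) = (k + 2, k + 4, 1).
Need (k + 2)·f(k+1) − (k + 3)·f(k) = 1.
d = 1 from the (1,1,0) case.
Solving with deg f ≤ 1: f(k) = k/2.
So s_k = (B(k−1)f/C)·t_k = (k*(k + 3)/2)·t_k = -k/(2*k + 4).
Verify: -1/(k**2 + 5*k + 6) matches t_k.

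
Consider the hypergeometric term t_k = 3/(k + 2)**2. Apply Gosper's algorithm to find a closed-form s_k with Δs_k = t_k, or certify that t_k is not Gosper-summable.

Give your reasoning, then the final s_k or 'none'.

r(k) = (k + 2)**2/(k + 3)**2 after simplifying.
A = k**2 + 4*k + 4, B = k**2 + 6*k + 9, C = 1.
Set up (k**2 + 4*k + 4)·f(k+1) − (k**2 + 4*k + 4)·f(k) − (1) = 0.
From deg A=2, deg B=2, deg C=0: d=0.
Write f(k) = c0. Then LHS − RHS = -1, requiring -1 = 0: contradictory. No certificate.

none — t_k is not Gosper-summable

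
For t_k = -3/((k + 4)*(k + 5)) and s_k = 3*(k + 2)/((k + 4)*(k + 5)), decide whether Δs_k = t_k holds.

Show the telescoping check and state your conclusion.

s_(k+1) = 3*(k + 3)/((k + 5)*(k + 6))
s_(k+1) − s_k = -3*k/(k**3 + 15*k**2 + 74*k + 120)
(s_(k+1) − s_k) − t_k = 18/(k**3 + 15*k**2 + 74*k + 120)

Invalid: residual 18/(k**3 + 15*k**2 + 74*k + 120) ≠ 0.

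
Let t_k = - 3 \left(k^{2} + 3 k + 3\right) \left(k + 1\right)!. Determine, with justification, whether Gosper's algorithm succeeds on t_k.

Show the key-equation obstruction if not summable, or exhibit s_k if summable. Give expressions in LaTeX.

Yes. s_k = - 3 \left(k + 1\right) \left(k + 1\right)!.

Compute t_(k+1)/t_k: get (k + 2)*(3*k + (k + 1)**2 + 6)/(k**2 + 3*k + 3).
Gosper form: A/B · C(k+1)/C(k) with A=k + 2, B=1, C=k**2 + 3*k + 3.
f must satisfy (k + 2)·f(k+1) − (1)·f(k) = k**2 + 3*k + 3.
d = 1 from the (1,0,2) case.
A polynomial solution: f(k) = k + 1.
Get s_k = R·t_k = -3*(k + 1)*factorial(k + 1) with R(k) = B(k−1)f(k)/C(k) = (k + 1)/(k**2 + 3*k + 3).
Check: Δs_k = -3*(k**2 + 3*k + 3)*factorial(k + 1). ✓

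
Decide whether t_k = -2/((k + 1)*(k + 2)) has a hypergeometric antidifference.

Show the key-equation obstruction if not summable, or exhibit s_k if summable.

Compute t_(k+1)/t_k: get (k + 1)/(k + 3).
Take A(k)=k + 1, B(k)=k + 3, C(k)=1.
Need (k + 1)·f(k+1) − (k + 2)·f(k) = 1.
Degrees (1,1,0) ⇒ d ≤ 1.
A polynomial solution: f(k) = k.
Then R = B(k−1)f/C = k*(k + 2), so s_k = R(k)·t_k = -2*k/(k + 1).
Δs = -2/(k**2 + 3*k + 2), as required.

Yes. s_k = -2*k/(k + 1).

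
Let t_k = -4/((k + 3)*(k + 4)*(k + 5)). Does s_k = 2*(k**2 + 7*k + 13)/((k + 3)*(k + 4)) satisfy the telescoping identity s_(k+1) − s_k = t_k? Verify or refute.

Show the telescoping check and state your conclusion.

s_(k+1) = 2*(7*k + (k + 1)**2 + 20)/((k + 4)*(k + 5))
s_(k+1) − s_k = -4/(k**3 + 12*k**2 + 47*k + 60)
(s_(k+1) − s_k) − t_k = 0

Valid: the claim telescopes to t_k.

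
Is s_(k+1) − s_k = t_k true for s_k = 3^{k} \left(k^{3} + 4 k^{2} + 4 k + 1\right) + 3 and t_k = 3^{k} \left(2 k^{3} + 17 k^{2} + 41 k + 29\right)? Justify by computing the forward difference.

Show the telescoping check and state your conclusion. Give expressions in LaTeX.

s_(k+1) = 3*3**k*(4*k + (k + 1)**3 + 4*(k + 1)**2 + 5) + 3
s_(k+1) − s_k = 3**k*(2*k**3 + 17*k**2 + 41*k + 29)
(s_(k+1) − s_k) − t_k = 0

Valid — Δs_k = t_k.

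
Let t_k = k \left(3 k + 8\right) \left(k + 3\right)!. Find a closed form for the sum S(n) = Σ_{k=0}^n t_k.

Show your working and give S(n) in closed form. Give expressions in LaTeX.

S(n) = 3 n \left(n + 4\right)! - \left(n + 4\right)! + 24

r(k) = (k + 1)*(k + 4)*(3*k + 11)/(k*(3*k + 8)) after simplifying.
So A=k + 4 and B=1, with C=k**2 + 8*k/3.
Set up (k + 4)·f(k+1) − (1)·f(k) − (k**2 + 8*k/3) = 0.
From deg A=1, deg B=0, deg C=2: d=1.
Coefficient equations give f(k) = (3*k - 4)/3.
So s_k = (B(k−1)f/C)·t_k = ((3*k - 4)/(k*(3*k + 8)))·t_k = (3*k - 4)*factorial(k + 3).
Verify: k*(3*k + 8)*factorial(k + 3) matches t_k.
Evaluate: s_(n+1) = (3*n - 1)*factorial(n + 4); subtract s_(0) = -24 ⇒ S(n) = 3*n*factorial(n + 4) - factorial(n + 4) + 24.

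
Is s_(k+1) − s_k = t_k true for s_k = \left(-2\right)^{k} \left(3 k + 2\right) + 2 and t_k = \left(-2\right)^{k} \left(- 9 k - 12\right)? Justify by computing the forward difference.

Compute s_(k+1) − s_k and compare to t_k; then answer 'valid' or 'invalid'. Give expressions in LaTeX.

Valid — Δs_k = t_k.

s_(k+1) = -2*(-2)**k*(3*k + 5) + 2
s_(k+1) − s_k = (-2)**k*(-9*k - 12)
(s_(k+1) − s_k) − t_k = 0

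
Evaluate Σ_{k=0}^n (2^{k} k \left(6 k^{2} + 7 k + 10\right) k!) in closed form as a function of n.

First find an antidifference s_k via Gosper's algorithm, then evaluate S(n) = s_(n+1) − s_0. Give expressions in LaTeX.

Step 1: r(k) = (k + 1)**2*(14*k + 12*(k + 1)**2 + 34)/(k*(6*k**2 + 7*k + 10)).
Take A(k)=2*k + 2, B(k)=1, C(k)=k**3 + 7*k**2/6 + 5*k/3.
Need (2*k + 2)·f(k+1) − (1)·f(k) = k**3 + 7*k**2/6 + 5*k/3.
Degrees (1,0,3) ⇒ d ≤ 2.
Match coefficients ⇒ f(k) = (3*k**2 - 4*k + 2)/6.
R(k) = B(k−1)·f(k)/C(k) = (3*k**2 - 4*k + 2)/(k*(6*k**2 + 7*k + 10)); s_k = R·t_k = 2**k*(3*k**2 - 4*k + 2)*factorial(k).
Check: Δs_k = 2**k*k*(6*k**2 + 7*k + 10)*factorial(k). ✓
s_(n+1) = 2**(n + 1)*(3*n**2 + 2*n + 1)*factorial(n + 1) and s_(0) = 2, so S(n) = 6*2**n*n**3*factorial(n) + 10*2**n*n**2*factorial(n) + 6*2**n*n*factorial(n) + 2*2**n*factorial(n) - 2.

S(n) = 6 \cdot 2^{n} n^{3} n! + 10 \cdot 2^{n} n^{2} n! + 6 \cdot 2^{n} n n! + 2 \cdot 2^{n} n! - 2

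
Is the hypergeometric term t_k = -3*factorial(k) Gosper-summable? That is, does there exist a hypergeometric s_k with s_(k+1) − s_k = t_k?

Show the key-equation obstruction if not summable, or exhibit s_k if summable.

Step 1: r(k) = k + 1.
So A=k + 1 and B=1, with C=1.
Need (k + 1)·f(k+1) − (1)·f(k) = 1.
From deg A=1, deg B=0, deg C=0: d=-1.
deg f ≤ -1 is impossible — no certificate.

No — t_k has no hypergeometric antidifference.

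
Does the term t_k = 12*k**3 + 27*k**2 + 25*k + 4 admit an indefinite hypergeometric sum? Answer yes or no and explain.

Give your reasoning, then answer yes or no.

Yes. s_k = k*(3*k**3 + 3*k**2 + 2*k - 4).

Step 1: r(k) = (12*k**3 + 63*k**2 + 115*k + 68)/(12*k**3 + 27*k**2 + 25*k + 4).
So A=1 and B=1, with C=k**3 + 9*k**2/4 + 25*k/12 + 1/3.
f must satisfy (1)·f(k+1) − (1)·f(k) = k**3 + 9*k**2/4 + 25*k/12 + 1/3.
Bound: deg f ≤ 4.
Solve for f: f(k) = k*(3*k**3 + 3*k**2 + 2*k - 4)/12 (degree 4 ≤ 4).
Then R = B(k−1)f/C = k*(3*k**3 + 3*k**2 + 2*k - 4)/(12*k**3 + 27*k**2 + 25*k + 4), so s_k = R(k)·t_k = k*(3*k**3 + 3*k**2 + 2*k - 4).
s_(k+1) − s_k = 12*k**3 + 27*k**2 + 25*k + 4 = t_k.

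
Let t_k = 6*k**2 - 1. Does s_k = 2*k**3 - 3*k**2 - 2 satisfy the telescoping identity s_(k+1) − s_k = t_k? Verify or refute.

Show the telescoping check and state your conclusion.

Valid — Δs_k = t_k.

s_(k+1) = 2*k**3 + 3*k**2 - 3
s_(k+1) − s_k = 6*k**2 - 1
(s_(k+1) − s_k) − t_k = 0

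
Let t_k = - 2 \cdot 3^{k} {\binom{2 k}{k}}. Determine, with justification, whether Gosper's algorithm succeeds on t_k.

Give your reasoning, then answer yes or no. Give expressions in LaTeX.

No. Not Gosper-summable.

t_(k+1)/t_k = 6*(2*k + 1)/(k + 1).
Gosper form: A/B · C(k+1)/C(k) with A=12*k + 6, B=k + 1, C=1.
Set up (12*k + 6)·f(k+1) − (k)·f(k) − (1) = 0.
From deg A=1, deg B=1, deg C=0: d=-1.
Negative degree bound (-1): no f exists, t_k not Gosper-summable.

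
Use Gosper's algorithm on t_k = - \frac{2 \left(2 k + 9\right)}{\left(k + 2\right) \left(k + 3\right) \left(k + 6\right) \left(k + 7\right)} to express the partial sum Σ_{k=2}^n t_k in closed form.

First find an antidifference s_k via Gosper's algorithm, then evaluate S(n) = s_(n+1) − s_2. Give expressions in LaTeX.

Step 1: r(k) = (k + 2)*(k + 6)*(2*k + 11)/((k + 4)*(k + 8)*(2*k + 9)).
A = k + 2, B = k + 8, C = k**3 + 27*k**2/2 + 121*k/2 + 90.
f must satisfy (k + 2)·f(k+1) − (k + 7)·f(k) = k**3 + 27*k**2/2 + 121*k/2 + 90.
d = 5 from the (1,1,3) case.
Solving with deg f ≤ 5: f(k) = k*(k + 3)*(k + 4)*(k + 5)*(k + 8)/24.
Get s_k = R·t_k = k*(-k - 8)/(6*(k**2 + 8*k + 12)) with R(k) = B(k−1)f(k)/C(k) = k*(k + 3)*(k + 7)*(k + 8)/(12*(2*k + 9)).
s_(k+1) − s_k = 2*(-2*k - 9)/(k**4 + 18*k**3 + 113*k**2 + 288*k + 252) = t_k.
s_(n+1) = (-n**2 - 10*n - 9)/(6*(n**2 + 10*n + 21)) and s_(2) = -5/48, so S(n) = (-n**2 - 10*n + 11)/(16*(n**2 + 10*n + 21)).

S(n) = \frac{- n^{2} - 10 n + 11}{16 \left(n^{2} + 10 n + 21\right)}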